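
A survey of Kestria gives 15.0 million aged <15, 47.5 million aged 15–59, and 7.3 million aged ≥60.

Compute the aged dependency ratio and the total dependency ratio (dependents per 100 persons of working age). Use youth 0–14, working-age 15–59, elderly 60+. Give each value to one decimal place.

Old-age dependency ratio: 15.4
Total dependency ratio: 46.9

Old-age dependency ratio = 7.3 / 47.5 × 100 = 15.4
Total dependency ratio = (15.0 + 7.3) / 47.5 × 100 = 22.3 / 47.5 × 100 = 46.9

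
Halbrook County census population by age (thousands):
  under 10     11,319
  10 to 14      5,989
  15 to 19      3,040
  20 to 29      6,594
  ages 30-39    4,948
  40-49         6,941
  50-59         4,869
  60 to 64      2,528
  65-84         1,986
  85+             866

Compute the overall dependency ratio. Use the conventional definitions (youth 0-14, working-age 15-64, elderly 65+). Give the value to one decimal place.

Total dependency ratio: 69.7

0–14: 11,319 + 5,989 = 17,308
15–64: 3,040 + 6,594 + 4,948 + 6,941 + 4,869 + 2,528 = 28,920
65+: 1,986 + 866 = 2,852
Total dependency ratio = (17,308 + 2,852) / 28,920 × 100 = 20,160 / 28,920 × 100 = 69.7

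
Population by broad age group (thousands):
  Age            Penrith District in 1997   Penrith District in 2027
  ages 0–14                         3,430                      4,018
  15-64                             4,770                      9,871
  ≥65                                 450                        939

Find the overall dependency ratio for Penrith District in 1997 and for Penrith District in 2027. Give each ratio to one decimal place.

Penrith District in 1997: (3,430 + 450) / 4,770 × 100 = 3,880 / 4,770 × 100 = 81.3
Penrith District in 2027: (4,018 + 939) / 9,871 × 100 = 4,957 / 9,871 × 100 = 50.2

Penrith District in 1997: 81.3
Penrith District in 2027: 50.2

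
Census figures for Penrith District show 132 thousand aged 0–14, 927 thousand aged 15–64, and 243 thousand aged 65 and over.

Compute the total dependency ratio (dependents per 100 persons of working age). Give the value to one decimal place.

Total dependency ratio = (132 + 243) / 927 × 100 = 375 / 927 × 100 = 40.5

Total dependency ratio: 40.5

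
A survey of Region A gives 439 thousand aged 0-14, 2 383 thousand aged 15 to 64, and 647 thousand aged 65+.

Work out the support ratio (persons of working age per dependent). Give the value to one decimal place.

Support ratio: 2.2

Support ratio = 2 383 / (439 + 647) = 2 383 / 1 086 = 2.2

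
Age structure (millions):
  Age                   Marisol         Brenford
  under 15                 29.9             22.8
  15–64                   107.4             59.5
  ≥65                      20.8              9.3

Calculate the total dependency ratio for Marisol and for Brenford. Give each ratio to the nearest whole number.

Marisol: 47
Brenford: 54

Marisol: (29.9 + 20.8) / 107.4 × 100 = 50.7 / 107.4 × 100 = 47
Brenford: (22.8 + 9.3) / 59.5 × 100 = 32.1 / 59.5 × 100 = 54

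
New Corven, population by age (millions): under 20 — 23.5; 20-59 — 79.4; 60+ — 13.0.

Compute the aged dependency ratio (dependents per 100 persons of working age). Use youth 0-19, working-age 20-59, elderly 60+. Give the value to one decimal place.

Old-age dependency ratio = 13.0 / 79.4 × 100 = 16.4

Old-age dependency ratio: 16.4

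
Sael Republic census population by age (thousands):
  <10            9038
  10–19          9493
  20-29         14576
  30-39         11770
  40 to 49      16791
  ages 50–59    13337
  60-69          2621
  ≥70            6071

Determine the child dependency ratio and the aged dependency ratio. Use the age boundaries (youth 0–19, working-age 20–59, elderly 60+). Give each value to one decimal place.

0–19: 9038 + 9493 = 18531
20–59: 14576 + 11770 + 16791 + 13337 = 56474
60+: 2621 + 6071 = 8692
Youth dependency ratio = 18531 / 56474 × 100 = 32.8
Old-age dependency ratio = 8692 / 56474 × 100 = 15.4

Youth dependency ratio: 32.8
Old-age dependency ratio: 15.4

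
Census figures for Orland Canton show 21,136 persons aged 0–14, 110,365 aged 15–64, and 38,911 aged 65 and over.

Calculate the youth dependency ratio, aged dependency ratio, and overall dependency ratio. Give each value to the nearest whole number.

Youth dependency ratio: 19
Old-age dependency ratio: 35
Total dependency ratio: 54

Youth dependency ratio = 21,136 / 110,365 × 100 = 19
Old-age dependency ratio = 38,911 / 110,365 × 100 = 35
Total dependency ratio = (21,136 + 38,911) / 110,365 × 100 = 60,047 / 110,365 × 100 = 54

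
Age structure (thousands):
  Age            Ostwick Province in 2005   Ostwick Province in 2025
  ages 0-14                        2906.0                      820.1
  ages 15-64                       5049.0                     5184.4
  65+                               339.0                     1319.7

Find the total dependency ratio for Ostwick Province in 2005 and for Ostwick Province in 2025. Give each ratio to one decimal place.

Ostwick Province in 2005: (2906.0 + 339.0) / 5049.0 × 100 = 3245.0 / 5049.0 × 100 = 64.3
Ostwick Province in 2025: (820.1 + 1319.7) / 5184.4 × 100 = 2139.8 / 5184.4 × 100 = 41.3

Ostwick Province in 2005: 64.3
Ostwick Province in 2025: 41.3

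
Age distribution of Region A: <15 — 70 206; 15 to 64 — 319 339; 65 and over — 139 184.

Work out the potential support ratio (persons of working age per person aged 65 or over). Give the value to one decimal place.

Potential support ratio = 319 339 / 139 184 = 2.3

Potential support ratio: 2.3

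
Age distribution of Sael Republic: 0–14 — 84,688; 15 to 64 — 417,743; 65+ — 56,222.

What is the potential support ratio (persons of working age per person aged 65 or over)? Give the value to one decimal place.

Potential support ratio: 7.4

Potential support ratio = 417,743 / 56,222 = 7.4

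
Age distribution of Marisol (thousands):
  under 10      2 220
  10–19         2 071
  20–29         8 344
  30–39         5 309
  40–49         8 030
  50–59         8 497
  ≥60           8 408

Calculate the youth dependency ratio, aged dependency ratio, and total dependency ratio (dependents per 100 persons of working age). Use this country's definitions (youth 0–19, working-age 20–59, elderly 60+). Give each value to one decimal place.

0–19: 2 220 + 2 071 = 4 291
20–59: 8 344 + 5 309 + 8 030 + 8 497 = 30 180
60+: 8 408
Youth dependency ratio = 4 291 / 30 180 × 100 = 14.2
Old-age dependency ratio = 8 408 / 30 180 × 100 = 27.9
Total dependency ratio = (4 291 + 8 408) / 30 180 × 100 = 12 699 / 30 180 × 100 = 42.1

Youth dependency ratio: 14.2
Old-age dependency ratio: 27.9
Total dependency ratio: 42.1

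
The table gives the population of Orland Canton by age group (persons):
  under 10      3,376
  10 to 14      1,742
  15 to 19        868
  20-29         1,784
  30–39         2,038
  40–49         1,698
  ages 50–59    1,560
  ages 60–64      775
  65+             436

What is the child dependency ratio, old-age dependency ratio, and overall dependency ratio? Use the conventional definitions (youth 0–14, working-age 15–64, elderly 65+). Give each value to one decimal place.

0–14: 3,376 + 1,742 = 5,118
15–64: 868 + 1,784 + 2,038 + 1,698 + 1,560 + 775 = 8,723
65+: 436
Youth dependency ratio = 5,118 / 8,723 × 100 = 58.7
Old-age dependency ratio = 436 / 8,723 × 100 = 5.0
Total dependency ratio = (5,118 + 436) / 8,723 × 100 = 5,554 / 8,723 × 100 = 63.7

Youth dependency ratio: 58.7
Old-age dependency ratio: 5.0
Total dependency ratio: 63.7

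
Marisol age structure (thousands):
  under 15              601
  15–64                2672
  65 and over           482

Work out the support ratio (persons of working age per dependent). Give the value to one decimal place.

Support ratio = 2672 / (601 + 482) = 2672 / 1083 = 2.5

Support ratio: 2.5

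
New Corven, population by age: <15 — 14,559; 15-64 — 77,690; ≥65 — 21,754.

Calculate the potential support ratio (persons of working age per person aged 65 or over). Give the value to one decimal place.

Potential support ratio: 3.6

Potential support ratio = 77,690 / 21,754 = 3.6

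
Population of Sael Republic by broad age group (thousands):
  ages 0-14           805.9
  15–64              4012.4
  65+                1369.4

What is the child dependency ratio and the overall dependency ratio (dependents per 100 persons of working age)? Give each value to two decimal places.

Youth dependency ratio = 805.9 / 4012.4 × 100 = 20.09
Total dependency ratio = (805.9 + 1369.4) / 4012.4 × 100 = 2175.3 / 4012.4 × 100 = 54.21

Youth dependency ratio: 20.09
Total dependency ratio: 54.21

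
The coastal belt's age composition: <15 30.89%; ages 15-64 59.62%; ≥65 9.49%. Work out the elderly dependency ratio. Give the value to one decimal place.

Old-age dependency ratio = 9.49 / 59.62 × 100 = 15.9

Old-age dependency ratio: 15.9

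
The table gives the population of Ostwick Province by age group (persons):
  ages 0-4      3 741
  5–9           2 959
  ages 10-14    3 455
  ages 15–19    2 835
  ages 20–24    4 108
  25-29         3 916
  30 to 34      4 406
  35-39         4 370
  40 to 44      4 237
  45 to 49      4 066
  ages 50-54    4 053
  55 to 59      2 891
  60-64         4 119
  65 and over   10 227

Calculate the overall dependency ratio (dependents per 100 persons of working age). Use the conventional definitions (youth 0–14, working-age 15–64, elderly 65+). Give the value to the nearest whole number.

0–14: 3 741 + 2 959 + 3 455 = 10 155
15–64: 2 835 + 4 108 + 3 916 + 4 406 + 4 370 + 4 237 + 4 066 + 4 053 + 2 891 + 4 119 = 39 001
65+: 10 227
Total dependency ratio = (10 155 + 10 227) / 39 001 × 100 = 20 382 / 39 001 × 100 = 52

Total dependency ratio: 52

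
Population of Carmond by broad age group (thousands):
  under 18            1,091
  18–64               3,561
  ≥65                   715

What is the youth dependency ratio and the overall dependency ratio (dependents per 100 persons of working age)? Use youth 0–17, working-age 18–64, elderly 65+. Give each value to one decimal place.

Youth dependency ratio = 1,091 / 3,561 × 100 = 30.6
Total dependency ratio = (1,091 + 715) / 3,561 × 100 = 1,806 / 3,561 × 100 = 50.7

Youth dependency ratio: 30.6
Total dependency ratio: 50.7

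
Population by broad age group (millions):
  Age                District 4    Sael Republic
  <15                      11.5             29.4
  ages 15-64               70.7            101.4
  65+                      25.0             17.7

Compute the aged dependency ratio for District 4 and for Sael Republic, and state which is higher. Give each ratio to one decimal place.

District 4: 25.0 / 70.7 × 100 = 35.4
Sael Republic: 17.7 / 101.4 × 100 = 17.5

District 4: 35.4
Sael Republic: 17.5
Higher: District 4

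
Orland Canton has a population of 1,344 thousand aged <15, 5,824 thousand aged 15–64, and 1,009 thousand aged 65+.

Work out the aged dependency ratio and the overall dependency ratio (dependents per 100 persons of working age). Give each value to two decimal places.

Old-age dependency ratio: 17.32
Total dependency ratio: 40.40

Old-age dependency ratio = 1,009 / 5,824 × 100 = 17.32
Total dependency ratio = (1,344 + 1,009) / 5,824 × 100 = 2,353 / 5,824 × 100 = 40.40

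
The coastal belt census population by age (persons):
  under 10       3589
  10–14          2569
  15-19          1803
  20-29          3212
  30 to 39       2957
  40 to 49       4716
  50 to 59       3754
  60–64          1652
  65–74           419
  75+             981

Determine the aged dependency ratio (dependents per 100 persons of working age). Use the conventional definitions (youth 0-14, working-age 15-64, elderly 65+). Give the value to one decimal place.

Old-age dependency ratio: 7.7

0–14: 3589 + 2569 = 6158
15–64: 1803 + 3212 + 2957 + 4716 + 3754 + 1652 = 18094
65+: 419 + 981 = 1400
Old-age dependency ratio = 1400 / 18094 × 100 = 7.7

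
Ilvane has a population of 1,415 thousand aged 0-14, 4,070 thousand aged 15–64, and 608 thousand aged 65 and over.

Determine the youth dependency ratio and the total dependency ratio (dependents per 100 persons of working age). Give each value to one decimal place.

Youth dependency ratio: 34.8
Total dependency ratio: 49.7

Youth dependency ratio = 1,415 / 4,070 × 100 = 34.8
Total dependency ratio = (1,415 + 608) / 4,070 × 100 = 2,023 / 4,070 × 100 = 49.7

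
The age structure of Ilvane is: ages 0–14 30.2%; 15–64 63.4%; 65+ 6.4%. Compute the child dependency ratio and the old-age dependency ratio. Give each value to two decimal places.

Youth dependency ratio = 30.2 / 63.4 × 100 = 47.63
Old-age dependency ratio = 6.4 / 63.4 × 100 = 10.09

Youth dependency ratio: 47.63
Old-age dependency ratio: 10.09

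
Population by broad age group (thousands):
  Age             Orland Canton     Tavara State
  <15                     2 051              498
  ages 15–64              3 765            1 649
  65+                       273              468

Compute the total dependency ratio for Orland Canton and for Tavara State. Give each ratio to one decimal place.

Orland Canton: (2 051 + 273) / 3 765 × 100 = 2 324 / 3 765 × 100 = 61.7
Tavara State: (498 + 468) / 1 649 × 100 = 966 / 1 649 × 100 = 58.6

Orland Canton: 61.7
Tavara State: 58.6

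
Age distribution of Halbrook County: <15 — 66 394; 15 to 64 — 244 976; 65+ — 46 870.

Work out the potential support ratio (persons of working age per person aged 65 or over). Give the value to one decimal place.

Potential support ratio: 5.2

Potential support ratio = 244 976 / 46 870 = 5.2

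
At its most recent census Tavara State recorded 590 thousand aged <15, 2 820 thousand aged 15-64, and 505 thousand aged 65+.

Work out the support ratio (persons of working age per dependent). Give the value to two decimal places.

Support ratio = 2 820 / (590 + 505) = 2 820 / 1 095 = 2.58

Support ratio: 2.58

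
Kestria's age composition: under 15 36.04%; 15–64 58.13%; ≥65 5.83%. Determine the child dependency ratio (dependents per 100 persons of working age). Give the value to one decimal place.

Youth dependency ratio: 62.0

Youth dependency ratio = 36.04 / 58.13 × 100 = 62.0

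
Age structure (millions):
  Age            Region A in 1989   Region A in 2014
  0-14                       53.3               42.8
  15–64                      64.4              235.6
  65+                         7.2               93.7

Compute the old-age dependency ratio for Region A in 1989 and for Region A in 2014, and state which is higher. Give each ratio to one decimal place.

Region A in 1989: 11.2
Region A in 2014: 39.8
Higher: Region A in 2014

Region A in 1989: 7.2 / 64.4 × 100 = 11.2
Region A in 2014: 93.7 / 235.6 × 100 = 39.8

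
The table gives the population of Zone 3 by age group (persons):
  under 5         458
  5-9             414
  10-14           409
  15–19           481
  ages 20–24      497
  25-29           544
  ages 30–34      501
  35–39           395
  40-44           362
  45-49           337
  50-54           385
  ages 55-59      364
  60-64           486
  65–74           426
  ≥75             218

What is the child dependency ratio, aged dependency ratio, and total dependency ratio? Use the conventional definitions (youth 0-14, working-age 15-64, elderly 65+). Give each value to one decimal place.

Youth dependency ratio: 29.4
Old-age dependency ratio: 14.8
Total dependency ratio: 44.2

0–14: 458 + 414 + 409 = 1281
15–64: 481 + 497 + 544 + 501 + 395 + 362 + 337 + 385 + 364 + 486 = 4352
65+: 426 + 218 = 644
Youth dependency ratio = 1281 / 4352 × 100 = 29.4
Old-age dependency ratio = 644 / 4352 × 100 = 14.8
Total dependency ratio = (1281 + 644) / 4352 × 100 = 1925 / 4352 × 100 = 44.2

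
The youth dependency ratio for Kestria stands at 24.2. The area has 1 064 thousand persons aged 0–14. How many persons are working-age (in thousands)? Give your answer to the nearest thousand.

Working-age: 4 397

Youth dependency ratio = youth / working-age × 100
24.2 = 1 064 / W × 100
⇒ 4 397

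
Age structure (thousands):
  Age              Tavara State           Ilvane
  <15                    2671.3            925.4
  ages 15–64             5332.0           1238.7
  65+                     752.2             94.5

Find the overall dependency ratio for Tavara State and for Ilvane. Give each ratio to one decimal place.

Tavara State: 64.2
Ilvane: 82.3

Tavara State: (2671.3 + 752.2) / 5332.0 × 100 = 3423.5 / 5332.0 × 100 = 64.2
Ilvane: (925.4 + 94.5) / 1238.7 × 100 = 1019.9 / 1238.7 × 100 = 82.3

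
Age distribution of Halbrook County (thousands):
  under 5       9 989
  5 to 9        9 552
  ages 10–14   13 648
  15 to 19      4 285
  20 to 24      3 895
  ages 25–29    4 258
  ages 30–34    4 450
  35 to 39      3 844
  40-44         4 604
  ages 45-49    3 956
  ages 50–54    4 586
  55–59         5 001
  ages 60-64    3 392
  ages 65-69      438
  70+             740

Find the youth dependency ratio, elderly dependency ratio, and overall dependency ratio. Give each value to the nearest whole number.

Youth dependency ratio: 79
Old-age dependency ratio: 3
Total dependency ratio: 81

0–14: 9 989 + 9 552 + 13 648 = 33 189
15–64: 4 285 + 3 895 + 4 258 + 4 450 + 3 844 + 4 604 + 3 956 + 4 586 + 5 001 + 3 392 = 42 271
65+: 438 + 740 = 1 178
Youth dependency ratio = 33 189 / 42 271 × 100 = 79
Old-age dependency ratio = 1 178 / 42 271 × 100 = 3
Total dependency ratio = (33 189 + 1 178) / 42 271 × 100 = 34 367 / 42 271 × 100 = 81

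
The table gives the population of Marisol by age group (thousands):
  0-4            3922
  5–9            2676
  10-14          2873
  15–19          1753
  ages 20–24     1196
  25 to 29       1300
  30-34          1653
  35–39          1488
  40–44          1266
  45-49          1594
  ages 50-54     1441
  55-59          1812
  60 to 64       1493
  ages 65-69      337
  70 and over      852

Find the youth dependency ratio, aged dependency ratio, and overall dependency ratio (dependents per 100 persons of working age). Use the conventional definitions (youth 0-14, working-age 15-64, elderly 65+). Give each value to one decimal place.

Youth dependency ratio: 63.2
Old-age dependency ratio: 7.9
Total dependency ratio: 71.1

0–14: 3922 + 2676 + 2873 = 9471
15–64: 1753 + 1196 + 1300 + 1653 + 1488 + 1266 + 1594 + 1441 + 1812 + 1493 = 14996
65+: 337 + 852 = 1189
Youth dependency ratio = 9471 / 14996 × 100 = 63.2
Old-age dependency ratio = 1189 / 14996 × 100 = 7.9
Total dependency ratio = (9471 + 1189) / 14996 × 100 = 10660 / 14996 × 100 = 71.1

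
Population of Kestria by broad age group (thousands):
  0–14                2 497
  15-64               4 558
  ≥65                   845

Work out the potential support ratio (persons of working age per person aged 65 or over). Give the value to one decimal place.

Potential support ratio: 5.4

Potential support ratio = 4 558 / 845 = 5.4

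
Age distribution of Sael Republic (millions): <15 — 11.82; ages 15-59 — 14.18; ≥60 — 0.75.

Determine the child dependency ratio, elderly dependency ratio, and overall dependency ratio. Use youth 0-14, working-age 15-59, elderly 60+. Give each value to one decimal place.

Youth dependency ratio = 11.82 / 14.18 × 100 = 83.4
Old-age dependency ratio = 0.75 / 14.18 × 100 = 5.3
Total dependency ratio = (11.82 + 0.75) / 14.18 × 100 = 12.57 / 14.18 × 100 = 88.6

Youth dependency ratio: 83.4
Old-age dependency ratio: 5.3
Total dependency ratio: 88.6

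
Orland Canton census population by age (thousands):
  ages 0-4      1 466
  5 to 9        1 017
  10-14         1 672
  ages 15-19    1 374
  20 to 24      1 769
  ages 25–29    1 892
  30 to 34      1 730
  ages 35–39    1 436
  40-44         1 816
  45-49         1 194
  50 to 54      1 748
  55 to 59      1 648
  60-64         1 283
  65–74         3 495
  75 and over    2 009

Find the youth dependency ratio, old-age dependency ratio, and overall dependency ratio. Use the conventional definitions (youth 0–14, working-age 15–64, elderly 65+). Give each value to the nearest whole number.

0–14: 1 466 + 1 017 + 1 672 = 4 155
15–64: 1 374 + 1 769 + 1 892 + 1 730 + 1 436 + 1 816 + 1 194 + 1 748 + 1 648 + 1 283 = 15 890
65+: 3 495 + 2 009 = 5 504
Youth dependency ratio = 4 155 / 15 890 × 100 = 26
Old-age dependency ratio = 5 504 / 15 890 × 100 = 35
Total dependency ratio = (4 155 + 5 504) / 15 890 × 100 = 9 659 / 15 890 × 100 = 61

Youth dependency ratio: 26
Old-age dependency ratio: 35
Total dependency ratio: 61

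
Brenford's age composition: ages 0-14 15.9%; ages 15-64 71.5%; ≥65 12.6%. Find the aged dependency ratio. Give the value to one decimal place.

Old-age dependency ratio: 17.6

Old-age dependency ratio = 12.6 / 71.5 × 100 = 17.6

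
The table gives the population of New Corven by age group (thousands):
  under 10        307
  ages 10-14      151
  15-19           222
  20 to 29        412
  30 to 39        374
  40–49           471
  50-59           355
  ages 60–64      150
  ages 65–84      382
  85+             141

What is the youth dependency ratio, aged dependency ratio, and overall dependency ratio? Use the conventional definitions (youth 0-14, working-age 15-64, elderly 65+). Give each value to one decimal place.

0–14: 307 + 151 = 458
15–64: 222 + 412 + 374 + 471 + 355 + 150 = 1984
65+: 382 + 141 = 523
Youth dependency ratio = 458 / 1984 × 100 = 23.1
Old-age dependency ratio = 523 / 1984 × 100 = 26.4
Total dependency ratio = (458 + 523) / 1984 × 100 = 981 / 1984 × 100 = 49.4

Youth dependency ratio: 23.1
Old-age dependency ratio: 26.4
Total dependency ratio: 49.4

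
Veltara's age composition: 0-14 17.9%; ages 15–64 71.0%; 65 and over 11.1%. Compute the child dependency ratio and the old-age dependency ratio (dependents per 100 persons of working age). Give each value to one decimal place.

Youth dependency ratio = 17.9 / 71.0 × 100 = 25.2
Old-age dependency ratio = 11.1 / 71.0 × 100 = 15.6

Youth dependency ratio: 25.2
Old-age dependency ratio: 15.6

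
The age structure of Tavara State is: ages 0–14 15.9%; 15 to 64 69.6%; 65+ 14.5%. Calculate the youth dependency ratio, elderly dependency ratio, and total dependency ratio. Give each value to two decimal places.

Youth dependency ratio = 15.9 / 69.6 × 100 = 22.84
Old-age dependency ratio = 14.5 / 69.6 × 100 = 20.83
Total dependency ratio = (15.9 + 14.5) / 69.6 × 100 = 30.4 / 69.6 × 100 = 43.68

Youth dependency ratio: 22.84
Old-age dependency ratio: 20.83
Total dependency ratio: 43.68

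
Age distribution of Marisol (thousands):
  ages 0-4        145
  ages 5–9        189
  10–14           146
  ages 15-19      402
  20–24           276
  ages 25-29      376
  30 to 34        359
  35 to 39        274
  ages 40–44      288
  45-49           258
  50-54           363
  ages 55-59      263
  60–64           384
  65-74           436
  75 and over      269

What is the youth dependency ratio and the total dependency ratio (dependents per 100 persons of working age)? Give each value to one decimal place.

0–14: 145 + 189 + 146 = 480
15–64: 402 + 276 + 376 + 359 + 274 + 288 + 258 + 363 + 263 + 384 = 3,243
65+: 436 + 269 = 705
Youth dependency ratio = 480 / 3,243 × 100 = 14.8
Total dependency ratio = (480 + 705) / 3,243 × 100 = 1,185 / 3,243 × 100 = 36.5

Youth dependency ratio: 14.8
Total dependency ratio: 36.5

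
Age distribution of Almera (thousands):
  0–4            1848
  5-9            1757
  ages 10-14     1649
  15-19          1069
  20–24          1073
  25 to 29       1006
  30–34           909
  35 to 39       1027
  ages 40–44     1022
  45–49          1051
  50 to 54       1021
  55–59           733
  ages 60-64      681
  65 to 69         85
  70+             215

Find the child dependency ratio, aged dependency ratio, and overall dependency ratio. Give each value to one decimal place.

Youth dependency ratio: 54.8
Old-age dependency ratio: 3.1
Total dependency ratio: 57.9

0–14: 1848 + 1757 + 1649 = 5254
15–64: 1069 + 1073 + 1006 + 909 + 1027 + 1022 + 1051 + 1021 + 733 + 681 = 9592
65+: 85 + 215 = 300
Youth dependency ratio = 5254 / 9592 × 100 = 54.8
Old-age dependency ratio = 300 / 9592 × 100 = 3.1
Total dependency ratio = (5254 + 300) / 9592 × 100 = 5554 / 9592 × 100 = 57.9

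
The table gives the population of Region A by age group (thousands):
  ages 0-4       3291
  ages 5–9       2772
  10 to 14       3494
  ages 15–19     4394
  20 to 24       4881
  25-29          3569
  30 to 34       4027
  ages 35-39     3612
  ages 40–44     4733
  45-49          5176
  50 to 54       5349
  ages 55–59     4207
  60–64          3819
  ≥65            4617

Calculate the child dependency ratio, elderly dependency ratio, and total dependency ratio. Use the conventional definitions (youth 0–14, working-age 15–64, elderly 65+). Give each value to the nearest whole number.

Youth dependency ratio: 22
Old-age dependency ratio: 11
Total dependency ratio: 32

0–14: 3291 + 2772 + 3494 = 9557
15–64: 4394 + 4881 + 3569 + 4027 + 3612 + 4733 + 5176 + 5349 + 4207 + 3819 = 43767
65+: 4617
Youth dependency ratio = 9557 / 43767 × 100 = 22
Old-age dependency ratio = 4617 / 43767 × 100 = 11
Total dependency ratio = (9557 + 4617) / 43767 × 100 = 14174 / 43767 × 100 = 32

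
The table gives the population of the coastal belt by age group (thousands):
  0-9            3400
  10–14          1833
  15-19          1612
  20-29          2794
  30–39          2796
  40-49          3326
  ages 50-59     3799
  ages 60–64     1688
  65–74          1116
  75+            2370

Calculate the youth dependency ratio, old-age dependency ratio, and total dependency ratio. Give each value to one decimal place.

Youth dependency ratio: 32.7
Old-age dependency ratio: 21.8
Total dependency ratio: 54.4

0–14: 3400 + 1833 = 5233
15–64: 1612 + 2794 + 2796 + 3326 + 3799 + 1688 = 16015
65+: 1116 + 2370 = 3486
Youth dependency ratio = 5233 / 16015 × 100 = 32.7
Old-age dependency ratio = 3486 / 16015 × 100 = 21.8
Total dependency ratio = (5233 + 3486) / 16015 × 100 = 8719 / 16015 × 100 = 54.4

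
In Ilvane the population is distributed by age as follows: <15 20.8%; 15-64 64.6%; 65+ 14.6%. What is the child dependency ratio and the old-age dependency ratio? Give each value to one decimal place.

Youth dependency ratio = 20.8 / 64.6 × 100 = 32.2
Old-age dependency ratio = 14.6 / 64.6 × 100 = 22.6

Youth dependency ratio: 32.2
Old-age dependency ratio: 22.6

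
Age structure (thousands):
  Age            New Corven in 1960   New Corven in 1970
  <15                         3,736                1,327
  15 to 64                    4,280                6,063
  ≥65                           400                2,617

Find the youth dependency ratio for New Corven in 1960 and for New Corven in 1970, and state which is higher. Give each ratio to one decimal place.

New Corven in 1960: 87.3
New Corven in 1970: 21.9
Higher: New Corven in 1960

New Corven in 1960: 3,736 / 4,280 × 100 = 87.3
New Corven in 1970: 1,327 / 6,063 × 100 = 21.9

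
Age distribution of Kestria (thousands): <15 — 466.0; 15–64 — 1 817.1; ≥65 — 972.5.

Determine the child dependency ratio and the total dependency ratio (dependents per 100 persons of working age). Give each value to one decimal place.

Youth dependency ratio = 466.0 / 1 817.1 × 100 = 25.6
Total dependency ratio = (466.0 + 972.5) / 1 817.1 × 100 = 1 438.5 / 1 817.1 × 100 = 79.2

Youth dependency ratio: 25.6
Total dependency ratio: 79.2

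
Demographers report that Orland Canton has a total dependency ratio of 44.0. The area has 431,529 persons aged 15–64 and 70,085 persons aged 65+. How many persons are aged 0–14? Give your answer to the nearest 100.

Aged 0–14: 119,800

Total dependency ratio = (youth + elderly) / working-age × 100
44.0 = (Y + 70,085) / 431,529 × 100
⇒ 119,800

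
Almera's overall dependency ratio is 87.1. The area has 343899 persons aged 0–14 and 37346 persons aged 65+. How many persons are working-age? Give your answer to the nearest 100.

Total dependency ratio = (youth + elderly) / working-age × 100
87.1 = (343899 + 37346) / W × 100
⇒ 437700

Working-age: 437700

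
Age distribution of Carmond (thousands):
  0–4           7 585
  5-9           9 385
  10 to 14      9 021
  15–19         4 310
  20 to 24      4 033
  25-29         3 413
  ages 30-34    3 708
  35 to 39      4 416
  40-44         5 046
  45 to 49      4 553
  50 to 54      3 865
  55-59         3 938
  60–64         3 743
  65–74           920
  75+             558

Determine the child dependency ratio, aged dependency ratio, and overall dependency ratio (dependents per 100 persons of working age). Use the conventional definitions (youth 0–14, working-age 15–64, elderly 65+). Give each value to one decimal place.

0–14: 7 585 + 9 385 + 9 021 = 25 991
15–64: 4 310 + 4 033 + 3 413 + 3 708 + 4 416 + 5 046 + 4 553 + 3 865 + 3 938 + 3 743 = 41 025
65+: 920 + 558 = 1 478
Youth dependency ratio = 25 991 / 41 025 × 100 = 63.4
Old-age dependency ratio = 1 478 / 41 025 × 100 = 3.6
Total dependency ratio = (25 991 + 1 478) / 41 025 × 100 = 27 469 / 41 025 × 100 = 67.0

Youth dependency ratio: 63.4
Old-age dependency ratio: 3.6
Total dependency ratio: 67.0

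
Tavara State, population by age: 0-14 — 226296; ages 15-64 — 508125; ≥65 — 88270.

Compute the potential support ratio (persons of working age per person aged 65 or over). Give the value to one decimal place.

Potential support ratio = 508125 / 88270 = 5.8

Potential support ratio: 5.8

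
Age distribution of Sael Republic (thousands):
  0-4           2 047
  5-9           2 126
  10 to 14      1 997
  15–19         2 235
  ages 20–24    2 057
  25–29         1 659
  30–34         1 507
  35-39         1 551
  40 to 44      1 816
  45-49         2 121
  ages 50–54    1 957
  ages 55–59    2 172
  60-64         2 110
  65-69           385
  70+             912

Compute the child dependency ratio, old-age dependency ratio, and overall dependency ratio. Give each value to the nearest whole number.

0–14: 2 047 + 2 126 + 1 997 = 6 170
15–64: 2 235 + 2 057 + 1 659 + 1 507 + 1 551 + 1 816 + 2 121 + 1 957 + 2 172 + 2 110 = 19 185
65+: 385 + 912 = 1 297
Youth dependency ratio = 6 170 / 19 185 × 100 = 32
Old-age dependency ratio = 1 297 / 19 185 × 100 = 7
Total dependency ratio = (6 170 + 1 297) / 19 185 × 100 = 7 467 / 19 185 × 100 = 39

Youth dependency ratio: 32
Old-age dependency ratio: 7
Total dependency ratio: 39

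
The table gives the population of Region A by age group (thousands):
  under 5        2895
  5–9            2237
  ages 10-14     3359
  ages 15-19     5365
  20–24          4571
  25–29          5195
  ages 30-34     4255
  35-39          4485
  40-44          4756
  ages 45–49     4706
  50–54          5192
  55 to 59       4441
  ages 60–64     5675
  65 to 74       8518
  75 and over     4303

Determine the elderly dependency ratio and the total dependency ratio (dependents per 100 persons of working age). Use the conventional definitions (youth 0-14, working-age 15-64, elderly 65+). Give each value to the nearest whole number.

0–14: 2895 + 2237 + 3359 = 8491
15–64: 5365 + 4571 + 5195 + 4255 + 4485 + 4756 + 4706 + 5192 + 4441 + 5675 = 48641
65+: 8518 + 4303 = 12821
Old-age dependency ratio = 12821 / 48641 × 100 = 26
Total dependency ratio = (8491 + 12821) / 48641 × 100 = 21312 / 48641 × 100 = 44

Old-age dependency ratio: 26
Total dependency ratio: 44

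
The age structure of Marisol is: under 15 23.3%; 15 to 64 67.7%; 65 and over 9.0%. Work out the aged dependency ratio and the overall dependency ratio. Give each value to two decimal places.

Old-age dependency ratio: 13.29
Total dependency ratio: 47.71

Old-age dependency ratio = 9.0 / 67.7 × 100 = 13.29
Total dependency ratio = (23.3 + 9.0) / 67.7 × 100 = 32.3 / 67.7 × 100 = 47.71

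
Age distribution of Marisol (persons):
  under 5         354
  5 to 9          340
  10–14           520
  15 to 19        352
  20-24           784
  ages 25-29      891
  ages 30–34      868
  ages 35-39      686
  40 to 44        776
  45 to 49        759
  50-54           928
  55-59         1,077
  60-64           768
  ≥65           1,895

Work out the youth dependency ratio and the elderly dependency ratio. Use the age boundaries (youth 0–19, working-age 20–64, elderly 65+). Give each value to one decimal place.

0–19: 354 + 340 + 520 + 352 = 1,566
20–64: 784 + 891 + 868 + 686 + 776 + 759 + 928 + 1,077 + 768 = 7,537
65+: 1,895
Youth dependency ratio = 1,566 / 7,537 × 100 = 20.8
Old-age dependency ratio = 1,895 / 7,537 × 100 = 25.1

Youth dependency ratio: 20.8
Old-age dependency ratio: 25.1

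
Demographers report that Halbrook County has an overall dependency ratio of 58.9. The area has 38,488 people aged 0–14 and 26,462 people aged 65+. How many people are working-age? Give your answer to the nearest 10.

Working-age: 110,270

Total dependency ratio = (youth + elderly) / working-age × 100
58.9 = (38,488 + 26,462) / W × 100
⇒ 110,270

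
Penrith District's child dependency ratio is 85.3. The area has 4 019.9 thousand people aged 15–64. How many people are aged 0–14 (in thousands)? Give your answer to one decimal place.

Youth dependency ratio = youth / working-age × 100
85.3 = Y / 4 019.9 × 100
⇒ 3 429.0

Aged 0–14: 3 429.0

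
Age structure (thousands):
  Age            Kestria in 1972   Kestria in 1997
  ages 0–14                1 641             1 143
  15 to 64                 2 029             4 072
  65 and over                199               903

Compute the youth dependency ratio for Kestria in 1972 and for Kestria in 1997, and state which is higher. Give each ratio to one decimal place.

Kestria in 1972: 80.9
Kestria in 1997: 28.1
Higher: Kestria in 1972

Kestria in 1972: 1 641 / 2 029 × 100 = 80.9
Kestria in 1997: 1 143 / 4 072 × 100 = 28.1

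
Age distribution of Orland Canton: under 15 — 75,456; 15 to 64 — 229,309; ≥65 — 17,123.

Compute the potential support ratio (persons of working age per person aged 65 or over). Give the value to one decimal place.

Potential support ratio: 13.4

Potential support ratio = 229,309 / 17,123 = 13.4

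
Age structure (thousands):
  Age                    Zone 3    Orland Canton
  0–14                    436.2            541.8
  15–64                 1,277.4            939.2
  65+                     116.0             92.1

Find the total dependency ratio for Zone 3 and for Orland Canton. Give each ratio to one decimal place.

Zone 3: (436.2 + 116.0) / 1,277.4 × 100 = 552.2 / 1,277.4 × 100 = 43.2
Orland Canton: (541.8 + 92.1) / 939.2 × 100 = 633.9 / 939.2 × 100 = 67.5

Zone 3: 43.2
Orland Canton: 67.5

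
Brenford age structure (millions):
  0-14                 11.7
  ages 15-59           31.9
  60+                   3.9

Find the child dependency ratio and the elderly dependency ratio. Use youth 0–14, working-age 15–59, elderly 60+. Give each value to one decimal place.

Youth dependency ratio = 11.7 / 31.9 × 100 = 36.7
Old-age dependency ratio = 3.9 / 31.9 × 100 = 12.2

Youth dependency ratio: 36.7
Old-age dependency ratio: 12.2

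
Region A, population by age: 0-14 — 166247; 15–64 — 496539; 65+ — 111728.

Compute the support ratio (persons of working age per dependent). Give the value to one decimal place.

Support ratio = 496539 / (166247 + 111728) = 496539 / 277975 = 1.8

Support ratio: 1.8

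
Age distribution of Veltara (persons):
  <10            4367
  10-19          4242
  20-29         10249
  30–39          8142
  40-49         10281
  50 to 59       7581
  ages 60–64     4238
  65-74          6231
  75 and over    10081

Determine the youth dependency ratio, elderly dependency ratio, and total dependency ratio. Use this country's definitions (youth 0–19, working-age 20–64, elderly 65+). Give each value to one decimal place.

Youth dependency ratio: 21.3
Old-age dependency ratio: 40.3
Total dependency ratio: 61.5

0–19: 4367 + 4242 = 8609
20–64: 10249 + 8142 + 10281 + 7581 + 4238 = 40491
65+: 6231 + 10081 = 16312
Youth dependency ratio = 8609 / 40491 × 100 = 21.3
Old-age dependency ratio = 16312 / 40491 × 100 = 40.3
Total dependency ratio = (8609 + 16312) / 40491 × 100 = 24921 / 40491 × 100 = 61.5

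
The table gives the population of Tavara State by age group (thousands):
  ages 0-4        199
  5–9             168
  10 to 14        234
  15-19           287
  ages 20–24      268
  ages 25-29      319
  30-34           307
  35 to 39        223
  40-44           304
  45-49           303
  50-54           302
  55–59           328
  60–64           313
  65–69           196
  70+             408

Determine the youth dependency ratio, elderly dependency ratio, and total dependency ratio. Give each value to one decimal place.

Youth dependency ratio: 20.3
Old-age dependency ratio: 20.4
Total dependency ratio: 40.8

0–14: 199 + 168 + 234 = 601
15–64: 287 + 268 + 319 + 307 + 223 + 304 + 303 + 302 + 328 + 313 = 2 954
65+: 196 + 408 = 604
Youth dependency ratio = 601 / 2 954 × 100 = 20.3
Old-age dependency ratio = 604 / 2 954 × 100 = 20.4
Total dependency ratio = (601 + 604) / 2 954 × 100 = 1 205 / 2 954 × 100 = 40.8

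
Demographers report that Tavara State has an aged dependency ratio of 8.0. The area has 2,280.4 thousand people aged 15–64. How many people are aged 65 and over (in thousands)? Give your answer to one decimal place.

Old-age dependency ratio = elderly / working-age × 100
8.0 = E / 2,280.4 × 100
⇒ 182.4

Aged 65 and over: 182.4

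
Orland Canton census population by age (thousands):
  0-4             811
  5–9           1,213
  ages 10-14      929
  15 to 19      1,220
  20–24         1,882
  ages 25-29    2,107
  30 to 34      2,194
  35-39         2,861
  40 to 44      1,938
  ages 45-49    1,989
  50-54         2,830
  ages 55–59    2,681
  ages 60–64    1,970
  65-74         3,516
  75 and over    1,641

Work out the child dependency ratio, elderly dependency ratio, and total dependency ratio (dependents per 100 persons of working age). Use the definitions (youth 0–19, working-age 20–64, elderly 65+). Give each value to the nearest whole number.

0–19: 811 + 1,213 + 929 + 1,220 = 4,173
20–64: 1,882 + 2,107 + 2,194 + 2,861 + 1,938 + 1,989 + 2,830 + 2,681 + 1,970 = 20,452
65+: 3,516 + 1,641 = 5,157
Youth dependency ratio = 4,173 / 20,452 × 100 = 20
Old-age dependency ratio = 5,157 / 20,452 × 100 = 25
Total dependency ratio = (4,173 + 5,157) / 20,452 × 100 = 9,330 / 20,452 × 100 = 46

Youth dependency ratio: 20
Old-age dependency ratio: 25
Total dependency ratio: 46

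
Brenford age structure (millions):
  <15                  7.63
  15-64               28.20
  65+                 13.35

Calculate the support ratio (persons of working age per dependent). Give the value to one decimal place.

Support ratio = 28.20 / (7.63 + 13.35) = 28.20 / 20.98 = 1.3

Support ratio: 1.3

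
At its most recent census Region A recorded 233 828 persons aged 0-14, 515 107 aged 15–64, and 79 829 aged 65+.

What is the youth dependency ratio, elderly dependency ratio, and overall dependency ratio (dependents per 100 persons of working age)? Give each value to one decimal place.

Youth dependency ratio: 45.4
Old-age dependency ratio: 15.5
Total dependency ratio: 60.9

Youth dependency ratio = 233 828 / 515 107 × 100 = 45.4
Old-age dependency ratio = 79 829 / 515 107 × 100 = 15.5
Total dependency ratio = (233 828 + 79 829) / 515 107 × 100 = 313 657 / 515 107 × 100 = 60.9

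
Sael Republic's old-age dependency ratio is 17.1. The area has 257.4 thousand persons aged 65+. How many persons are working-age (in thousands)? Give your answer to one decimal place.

Working-age: 1,505.3

Old-age dependency ratio = elderly / working-age × 100
17.1 = 257.4 / W × 100
⇒ 1,505.3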